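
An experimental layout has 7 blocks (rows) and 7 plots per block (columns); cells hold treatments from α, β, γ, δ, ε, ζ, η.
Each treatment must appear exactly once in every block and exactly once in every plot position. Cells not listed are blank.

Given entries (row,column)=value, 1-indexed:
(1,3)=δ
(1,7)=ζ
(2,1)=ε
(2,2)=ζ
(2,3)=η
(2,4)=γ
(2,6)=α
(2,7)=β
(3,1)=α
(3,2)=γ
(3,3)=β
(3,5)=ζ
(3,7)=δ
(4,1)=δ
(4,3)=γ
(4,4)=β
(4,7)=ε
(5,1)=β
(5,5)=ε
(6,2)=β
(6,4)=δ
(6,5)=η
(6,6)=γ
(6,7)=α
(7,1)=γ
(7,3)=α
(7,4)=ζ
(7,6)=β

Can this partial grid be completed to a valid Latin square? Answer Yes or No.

Block 1, plot 1: block 1 has {δ, ζ} and plot 1 has {α, β, γ, δ, ε}, so it must be η.
Block 1, plot 6: block 1 has {δ, ζ, η} and plot 6 has {α, β, γ}, so it must be ε.
Block 1, plot 2: block 1 has {δ, ε, ζ, η} and plot 2 has {β, γ, ζ}, so it must be α.
Now block 1, plot 4: block 1 together with plot 4 already contain {α, β, γ, δ, ε, ζ, η} — every symbol — so nothing can go there. The grid has no valid completion.

No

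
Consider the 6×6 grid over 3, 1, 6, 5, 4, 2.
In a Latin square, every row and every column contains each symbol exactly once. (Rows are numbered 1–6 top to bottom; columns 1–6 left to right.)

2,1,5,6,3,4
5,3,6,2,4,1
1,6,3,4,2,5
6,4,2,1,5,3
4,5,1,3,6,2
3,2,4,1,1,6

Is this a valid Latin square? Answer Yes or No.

No

Row 6 contains 1 twice (at columns 4 and 5), so it is not a permutation.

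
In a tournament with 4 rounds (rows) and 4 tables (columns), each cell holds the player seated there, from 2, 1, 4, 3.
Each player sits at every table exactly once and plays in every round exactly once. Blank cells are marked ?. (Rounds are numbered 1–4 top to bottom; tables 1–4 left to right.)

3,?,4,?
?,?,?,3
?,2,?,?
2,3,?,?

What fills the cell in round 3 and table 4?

Round 1, table 2: round 1 has {4, 3} and table 2 has {2, 3}, leaving only 1.
Round 1, table 4: round 1 has {1, 4, 3} and table 4 has {3}, leaving only 2.
Round 2, table 2: round 2 has {3} and table 2 has {2, 1, 3}, leaving only 4.
Round 2, table 1: round 2 has {4, 3} and table 1 has {2, 3}, leaving only 1.
Round 2, table 3: round 2 has {1, 4, 3} and table 3 has {4}, leaving only 2.
Round 3, table 1: round 3 has {2} and table 1 has {2, 1, 3}, leaving only 4.
Round 3 already has {2, 4} and table 4 already has {2, 3}, so round 3, table 4 must be 1.

1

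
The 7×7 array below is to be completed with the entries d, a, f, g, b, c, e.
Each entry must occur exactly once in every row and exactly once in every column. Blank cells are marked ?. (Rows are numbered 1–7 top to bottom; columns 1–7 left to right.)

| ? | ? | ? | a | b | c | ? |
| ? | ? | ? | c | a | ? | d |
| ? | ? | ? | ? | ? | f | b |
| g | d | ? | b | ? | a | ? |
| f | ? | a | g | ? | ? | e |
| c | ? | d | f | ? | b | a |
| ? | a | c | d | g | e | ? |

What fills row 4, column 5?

Row 2, column 6: row 2 has {d, a, c} and column 6 has {a, f, b, c, e}, leaving only g.
Row 3, column 4: row 3 has {f, b} and column 4 has {d, a, f, g, b, c}, leaving only e.
Row 3, column 3: row 3 has {f, b, e} and column 3 has {d, a, c}, leaving only g.
Row 3, column 2: row 3 has {f, g, b, e} and column 2 has {d, a}, leaving only c.
Row 3, column 5: row 3 has {f, g, b, c, e} and column 5 has {a, g, b}, leaving only d.
Row 3, column 1: row 3 has {d, f, g, b, c, e} and column 1 has {f, g, c}, leaving only a.
Row 5, column 2: row 5 has {a, f, g, e} and column 2 has {d, a, c}, leaving only b.
Row 5, column 5: row 5 has {a, f, g, b, e} and column 5 has {d, a, g, b}, leaving only c.
Row 5, column 6: row 5 has {a, f, g, b, c, e} and column 6 has {a, f, g, b, c, e}, leaving only d.
Row 6, column 5: row 6 has {d, a, f, b, c} and column 5 has {d, a, g, b, c}, leaving only e.
Row 4 already has {d, a, g, b} and column 5 already has {d, a, g, b, c, e}, so row 4, column 5 must be f.

f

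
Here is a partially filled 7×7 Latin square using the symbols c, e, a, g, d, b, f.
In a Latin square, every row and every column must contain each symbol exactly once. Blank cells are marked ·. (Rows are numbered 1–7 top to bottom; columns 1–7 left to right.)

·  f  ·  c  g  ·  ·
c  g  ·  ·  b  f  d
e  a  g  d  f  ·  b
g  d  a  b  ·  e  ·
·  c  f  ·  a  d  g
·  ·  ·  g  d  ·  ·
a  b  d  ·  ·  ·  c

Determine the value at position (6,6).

Row 2, column 3: row 2 has {c, g, d, b, f} and column 3 has {a, g, d, f}, leaving only e.
Row 1, column 3: row 1 has {c, g, f} and column 3 has {e, a, g, d, f}, leaving only b.
Row 1, column 1: row 1 has {c, g, b, f} and column 1 has {c, e, a, g}, leaving only d.
Row 1, column 6: row 1 has {c, g, d, b, f} and column 6 has {e, d, f}, leaving only a.
Row 1, column 7: row 1 has {c, a, g, d, b, f} and column 7 has {c, g, d, b}, leaving only e.
Row 2, column 4: row 2 has {c, e, g, d, b, f} and column 4 has {c, g, d, b}, leaving only a.
Row 3, column 6: row 3 has {e, a, g, d, b, f} and column 6 has {e, a, d, f}, leaving only c.
Row 6 already has {g, d} and column 6 already has {c, e, a, d, f}, so row 6, column 6 must be b.

b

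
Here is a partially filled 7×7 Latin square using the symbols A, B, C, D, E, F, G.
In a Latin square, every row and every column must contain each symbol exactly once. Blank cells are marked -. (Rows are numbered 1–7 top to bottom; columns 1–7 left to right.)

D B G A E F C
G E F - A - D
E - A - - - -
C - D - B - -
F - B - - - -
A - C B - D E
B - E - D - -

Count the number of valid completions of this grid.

17

Row 2, column 4: eliminating its row and column leaves {C}.
Row 2, column 6: eliminating its row and column leaves {B, C}.
Row 3, column 2: eliminating its row and column leaves {C, D, F, G}.
Row 3, column 4: eliminating its row and column leaves {C, D, F, G}.
Row 3, column 5: eliminating its row and column leaves {C, F, G}.
Row 3, column 6: eliminating its row and column leaves {B, C, G}.
Row 3, column 7: eliminating its row and column leaves {B, F, G}.
Row 4, column 2: eliminating its row and column leaves {A, F, G}.
Row 4, column 4: eliminating its row and column leaves {E, F, G}.
Row 4, column 6: eliminating its row and column leaves {A, E, G}.
Row 4, column 7: eliminating its row and column leaves {A, F, G}.
Row 5, column 2: eliminating its row and column leaves {A, C, D, G}.
Row 5, column 4: eliminating its row and column leaves {C, D, E, G}.
Row 5, column 5: eliminating its row and column leaves {C, G}.
Row 5, column 6: eliminating its row and column leaves {A, C, E, G}.
Row 5, column 7: eliminating its row and column leaves {A, G}.
Row 6, column 2: eliminating its row and column leaves {F, G}.
Row 6, column 5: eliminating its row and column leaves {F, G}.
Row 7, column 2: eliminating its row and column leaves {A, C, F, G}.
Row 7, column 4: eliminating its row and column leaves {C, F, G}.
Row 7, column 6: eliminating its row and column leaves {A, C, G}.
Row 7, column 7: eliminating its row and column leaves {A, F, G}.
Enumerating the assignments across these blanks that avoid any row or column repeat gives 17 completions.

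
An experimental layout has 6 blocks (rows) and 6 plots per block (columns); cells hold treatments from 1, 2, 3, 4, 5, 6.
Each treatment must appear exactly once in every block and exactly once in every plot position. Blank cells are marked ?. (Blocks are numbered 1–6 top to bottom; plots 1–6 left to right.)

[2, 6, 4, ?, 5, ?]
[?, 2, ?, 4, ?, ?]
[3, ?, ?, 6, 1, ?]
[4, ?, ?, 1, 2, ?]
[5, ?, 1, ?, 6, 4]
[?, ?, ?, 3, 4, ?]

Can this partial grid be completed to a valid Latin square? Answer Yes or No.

Block 1, plot 4: block 1 together with plot 4 already contain {1, 2, 3, 4, 5, 6} — every symbol — so nothing can go there. The grid has no valid completion.

No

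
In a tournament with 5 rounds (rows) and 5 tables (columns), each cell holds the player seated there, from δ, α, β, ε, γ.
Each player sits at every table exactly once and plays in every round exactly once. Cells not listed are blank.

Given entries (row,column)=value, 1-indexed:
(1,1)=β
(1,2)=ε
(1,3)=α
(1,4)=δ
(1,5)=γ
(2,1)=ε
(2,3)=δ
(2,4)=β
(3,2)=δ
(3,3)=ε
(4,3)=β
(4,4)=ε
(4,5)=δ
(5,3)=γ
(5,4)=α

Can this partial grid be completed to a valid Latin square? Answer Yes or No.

Yes

No round or table among the givens repeats a symbol, and propagating forced cells runs into no contradiction.
One valid completion exists (for instance, β ε α δ γ / ε γ δ β α / α δ ε γ β / γ α β ε δ / δ β γ α ε).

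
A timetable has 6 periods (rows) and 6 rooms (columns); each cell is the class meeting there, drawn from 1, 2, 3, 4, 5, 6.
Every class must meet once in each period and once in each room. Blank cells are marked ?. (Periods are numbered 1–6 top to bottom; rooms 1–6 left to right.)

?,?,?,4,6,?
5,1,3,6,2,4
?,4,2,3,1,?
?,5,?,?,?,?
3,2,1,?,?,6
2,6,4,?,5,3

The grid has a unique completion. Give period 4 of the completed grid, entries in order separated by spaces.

4 5 6 2 3 1

Period 4, room 3: period 4 has {5} and room 3 has {1, 2, 3, 4}, leaving only 6.
Period 1, room 1: period 1 has {4, 6} and room 1 has {2, 3, 5}, leaving only 1.
Period 4, room 1: period 4 has {5, 6} and room 1 has {1, 2, 3, 5}, leaving only 4.
Period 4, room 5: period 4 has {4, 5, 6} and room 5 has {1, 2, 5, 6}, leaving only 3.
Period 1, room 2: period 1 has {1, 4, 6} and room 2 has {1, 2, 4, 5, 6}, leaving only 3.
Period 1, room 3: period 1 has {1, 3, 4, 6} and room 3 has {1, 2, 3, 4, 6}, leaving only 5.
Period 1, room 6: period 1 has {1, 3, 4, 5, 6} and room 6 has {3, 4, 6}, leaving only 2.
Period 4, room 6: period 4 has {3, 4, 5, 6} and room 6 has {2, 3, 4, 6}, leaving only 1.
Period 4, room 4: period 4 has {1, 3, 4, 5, 6} and room 4 has {3, 4, 6}, leaving only 2.
So period 4 reads: 4 5 6 2 3 1.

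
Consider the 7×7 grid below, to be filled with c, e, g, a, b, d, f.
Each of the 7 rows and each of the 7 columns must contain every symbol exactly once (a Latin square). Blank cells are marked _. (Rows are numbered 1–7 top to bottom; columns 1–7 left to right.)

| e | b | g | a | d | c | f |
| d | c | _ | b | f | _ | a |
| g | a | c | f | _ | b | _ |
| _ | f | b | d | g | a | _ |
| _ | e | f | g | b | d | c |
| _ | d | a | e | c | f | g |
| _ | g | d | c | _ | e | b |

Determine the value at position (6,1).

Row 6 already has {c, e, g, a, d, f} and column 1 already has {e, g, d}, so row 6, column 1 must be b.

b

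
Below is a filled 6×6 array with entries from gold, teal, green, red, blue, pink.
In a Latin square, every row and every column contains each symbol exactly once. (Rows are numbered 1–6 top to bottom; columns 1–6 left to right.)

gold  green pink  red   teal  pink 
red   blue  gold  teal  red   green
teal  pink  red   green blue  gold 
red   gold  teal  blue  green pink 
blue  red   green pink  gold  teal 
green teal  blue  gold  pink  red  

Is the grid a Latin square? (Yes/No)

No

Row 1 contains pink twice (at columns 3 and 6); row 2 is also not a permutation.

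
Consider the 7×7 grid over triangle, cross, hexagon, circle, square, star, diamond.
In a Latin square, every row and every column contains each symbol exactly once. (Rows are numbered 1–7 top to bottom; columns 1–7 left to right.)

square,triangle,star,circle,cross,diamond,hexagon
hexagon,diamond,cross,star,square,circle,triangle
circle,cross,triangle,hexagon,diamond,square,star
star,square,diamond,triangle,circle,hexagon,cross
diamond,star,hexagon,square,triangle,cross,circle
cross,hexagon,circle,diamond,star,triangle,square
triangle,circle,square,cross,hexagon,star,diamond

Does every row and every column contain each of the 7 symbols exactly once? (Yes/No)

Yes

Each row is a permutation of the 7 symbols, and so is each column.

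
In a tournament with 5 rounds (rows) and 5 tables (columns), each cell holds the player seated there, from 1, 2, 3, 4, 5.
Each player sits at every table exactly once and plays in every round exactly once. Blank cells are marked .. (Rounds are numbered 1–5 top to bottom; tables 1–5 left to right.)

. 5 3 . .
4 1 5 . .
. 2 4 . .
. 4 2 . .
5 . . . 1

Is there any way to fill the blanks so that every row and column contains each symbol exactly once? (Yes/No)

Round 5, table 3: round 5 together with table 3 already contain {1, 2, 3, 4, 5} — every symbol — so nothing can go there. The grid has no valid completion.

No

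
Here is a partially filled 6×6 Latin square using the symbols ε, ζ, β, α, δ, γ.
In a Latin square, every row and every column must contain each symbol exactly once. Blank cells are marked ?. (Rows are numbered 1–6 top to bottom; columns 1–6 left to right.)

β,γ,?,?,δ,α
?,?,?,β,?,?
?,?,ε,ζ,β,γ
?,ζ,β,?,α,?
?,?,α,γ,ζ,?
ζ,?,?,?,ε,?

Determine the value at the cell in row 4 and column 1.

Row 1, column 3: row 1 has {β, α, δ, γ} and column 3 has {ε, β, α}, leaving only ζ.
Row 1, column 4: row 1 has {ζ, β, α, δ, γ} and column 4 has {ζ, β, γ}, leaving only ε.
Row 2, column 5: row 2 has {β} and column 5 has {ε, ζ, β, α, δ}, leaving only γ.
Row 2, column 3: row 2 has {β, γ} and column 3 has {ε, ζ, β, α}, leaving only δ.
Row 4, column 4: row 4 has {ζ, β, α} and column 4 has {ε, ζ, β, γ}, leaving only δ.
Row 4, column 6: row 4 has {ζ, β, α, δ} and column 6 has {α, γ}, leaving only ε.
Row 4 already has {ε, ζ, β, α, δ} and column 1 already has {ζ, β}, so row 4, column 1 must be γ.

γ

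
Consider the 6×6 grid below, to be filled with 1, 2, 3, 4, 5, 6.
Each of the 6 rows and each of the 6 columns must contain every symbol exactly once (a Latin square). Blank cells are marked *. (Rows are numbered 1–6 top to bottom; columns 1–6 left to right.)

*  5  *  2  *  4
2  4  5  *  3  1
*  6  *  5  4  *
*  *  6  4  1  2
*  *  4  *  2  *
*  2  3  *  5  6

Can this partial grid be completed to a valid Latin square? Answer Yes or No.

No row or column among the givens repeats a symbol, and propagating forced cells runs into no contradiction.
One valid completion exists (for instance, 3 5 1 2 6 4 / 2 4 5 6 3 1 / 1 6 2 5 4 3 / 5 3 6 4 1 2 / 6 1 4 3 2 5 / 4 2 3 1 5 6).

Yes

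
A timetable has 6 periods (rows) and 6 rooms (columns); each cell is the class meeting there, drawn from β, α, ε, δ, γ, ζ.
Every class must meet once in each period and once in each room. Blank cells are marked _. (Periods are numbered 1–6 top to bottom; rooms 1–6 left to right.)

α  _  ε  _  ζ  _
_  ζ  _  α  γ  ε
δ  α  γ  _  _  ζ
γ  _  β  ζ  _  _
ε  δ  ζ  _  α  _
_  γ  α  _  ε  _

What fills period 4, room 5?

δ

Period 4 already has {β, γ, ζ} and room 5 already has {α, ε, γ, ζ}, so period 4, room 5 must be δ.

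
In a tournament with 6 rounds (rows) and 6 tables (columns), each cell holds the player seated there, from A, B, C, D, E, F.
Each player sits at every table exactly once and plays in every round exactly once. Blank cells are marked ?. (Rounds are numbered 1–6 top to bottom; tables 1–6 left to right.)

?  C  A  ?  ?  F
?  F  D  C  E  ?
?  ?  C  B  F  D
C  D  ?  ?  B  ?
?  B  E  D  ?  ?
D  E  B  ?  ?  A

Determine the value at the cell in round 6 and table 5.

Round 6 already has {A, B, D, E} and table 5 already has {B, E, F}, so round 6, table 5 must be C.

C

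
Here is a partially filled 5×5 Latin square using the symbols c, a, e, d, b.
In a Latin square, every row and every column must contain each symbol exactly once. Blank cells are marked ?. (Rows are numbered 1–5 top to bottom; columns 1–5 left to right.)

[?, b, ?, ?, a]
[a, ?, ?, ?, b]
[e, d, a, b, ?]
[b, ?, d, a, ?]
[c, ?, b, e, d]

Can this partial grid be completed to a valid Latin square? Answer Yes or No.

Yes

No row or column among the givens repeats a symbol, and propagating forced cells runs into no contradiction.
One valid completion exists (for instance, d b e c a / a e c d b / e d a b c / b c d a e / c a b e d).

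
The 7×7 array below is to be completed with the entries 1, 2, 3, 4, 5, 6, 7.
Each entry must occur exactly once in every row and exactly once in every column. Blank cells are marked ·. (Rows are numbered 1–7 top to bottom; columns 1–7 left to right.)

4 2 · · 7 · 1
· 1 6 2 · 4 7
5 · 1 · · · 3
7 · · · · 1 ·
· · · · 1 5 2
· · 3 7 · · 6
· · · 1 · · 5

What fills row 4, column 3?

2

Row 1, column 3: row 1 has {1, 2, 4, 7} and column 3 has {1, 3, 6}, leaving only 5.
Row 2, column 1: row 2 has {1, 2, 4, 6, 7} and column 1 has {4, 5, 7}, leaving only 3.
Row 2, column 5: row 2 has {1, 2, 3, 4, 6, 7} and column 5 has {1, 7}, leaving only 5.
Row 4, column 7: row 4 has {1, 7} and column 7 has {1, 2, 3, 5, 6, 7}, leaving only 4.
Row 4 already has {1, 4, 7} and column 3 already has {1, 3, 5, 6}, so row 4, column 3 must be 2.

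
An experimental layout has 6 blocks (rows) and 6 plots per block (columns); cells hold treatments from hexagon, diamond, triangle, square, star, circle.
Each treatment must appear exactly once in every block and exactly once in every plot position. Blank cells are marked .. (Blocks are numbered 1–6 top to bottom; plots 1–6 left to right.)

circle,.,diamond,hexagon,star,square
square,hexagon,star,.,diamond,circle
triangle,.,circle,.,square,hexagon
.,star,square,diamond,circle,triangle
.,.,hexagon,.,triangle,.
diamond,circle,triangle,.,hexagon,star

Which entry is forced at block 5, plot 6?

diamond

Block 5 already has {hexagon, triangle} and plot 6 already has {hexagon, triangle, square, star, circle}, so block 5, plot 6 must be diamond.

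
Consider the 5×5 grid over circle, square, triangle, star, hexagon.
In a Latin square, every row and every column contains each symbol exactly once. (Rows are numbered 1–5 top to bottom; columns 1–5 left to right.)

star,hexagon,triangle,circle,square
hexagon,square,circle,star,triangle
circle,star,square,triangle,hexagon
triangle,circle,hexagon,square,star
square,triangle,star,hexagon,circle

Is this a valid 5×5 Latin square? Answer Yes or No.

Yes

Each row is a permutation of the 5 symbols, and so is each column.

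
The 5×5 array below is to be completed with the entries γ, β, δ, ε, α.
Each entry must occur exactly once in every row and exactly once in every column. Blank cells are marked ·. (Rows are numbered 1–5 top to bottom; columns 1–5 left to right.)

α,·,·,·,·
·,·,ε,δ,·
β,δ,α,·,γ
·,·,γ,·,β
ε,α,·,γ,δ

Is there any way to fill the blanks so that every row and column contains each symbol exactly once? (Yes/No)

Yes

No row or column among the givens repeats a symbol, and propagating forced cells runs into no contradiction.
One valid completion exists (for instance, α γ δ β ε / γ β ε δ α / β δ α ε γ / δ ε γ α β / ε α β γ δ).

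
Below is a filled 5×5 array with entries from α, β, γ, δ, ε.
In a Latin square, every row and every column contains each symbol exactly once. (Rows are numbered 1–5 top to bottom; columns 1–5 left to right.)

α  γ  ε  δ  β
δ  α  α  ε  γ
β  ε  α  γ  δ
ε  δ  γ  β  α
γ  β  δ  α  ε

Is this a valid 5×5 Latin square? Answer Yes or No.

No

Column 3 contains α twice (at rows 2 and 3), so it is not a permutation.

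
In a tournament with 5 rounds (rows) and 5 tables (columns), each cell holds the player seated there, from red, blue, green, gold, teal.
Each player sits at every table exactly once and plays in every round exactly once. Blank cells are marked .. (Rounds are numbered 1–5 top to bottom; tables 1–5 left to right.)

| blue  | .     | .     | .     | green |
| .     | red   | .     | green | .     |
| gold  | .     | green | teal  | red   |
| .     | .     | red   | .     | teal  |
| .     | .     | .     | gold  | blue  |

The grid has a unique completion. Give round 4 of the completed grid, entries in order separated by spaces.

green gold red blue teal

Round 4, table 1: round 4 has {red, teal} and table 1 has {blue, gold}, leaving only green.
Round 4, table 4: round 4 has {red, green, teal} and table 4 has {green, gold, teal}, leaving only blue.
Round 4, table 2: round 4 has {red, blue, green, teal} and table 2 has {red}, leaving only gold.
So round 4 reads: green gold red blue teal.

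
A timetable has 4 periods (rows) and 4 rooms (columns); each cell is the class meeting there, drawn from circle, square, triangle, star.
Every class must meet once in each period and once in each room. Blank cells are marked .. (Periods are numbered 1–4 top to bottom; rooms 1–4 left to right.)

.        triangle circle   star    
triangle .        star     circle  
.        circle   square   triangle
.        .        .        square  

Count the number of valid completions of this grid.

Period 1, room 1: eliminating its period and room leaves {square}.
Period 2, room 2: eliminating its period and room leaves {square}.
Period 3, room 1: eliminating its period and room leaves {star}.
Period 4, room 1: eliminating its period and room leaves {circle, star}.
Period 4, room 2: eliminating its period and room leaves {star}.
Period 4, room 3: eliminating its period and room leaves {triangle}.
Only one assignment across all blanks avoids any period or room repeat, giving 1 completion.

1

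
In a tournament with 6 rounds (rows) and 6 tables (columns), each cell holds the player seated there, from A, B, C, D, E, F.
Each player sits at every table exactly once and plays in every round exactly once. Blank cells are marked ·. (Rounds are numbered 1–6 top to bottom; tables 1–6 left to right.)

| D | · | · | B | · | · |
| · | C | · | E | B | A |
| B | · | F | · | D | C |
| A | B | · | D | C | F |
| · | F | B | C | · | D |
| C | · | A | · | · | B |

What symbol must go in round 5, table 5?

A

Round 1, table 6: round 1 has {B, D} and table 6 has {A, B, C, D, F}, leaving only E.
Round 1, table 2: round 1 has {B, D, E} and table 2 has {B, C, F}, leaving only A.
Round 1, table 3: round 1 has {A, B, D, E} and table 3 has {A, B, F}, leaving only C.
Round 1, table 5: round 1 has {A, B, C, D, E} and table 5 has {B, C, D}, leaving only F.
Round 2, table 1: round 2 has {A, B, C, E} and table 1 has {A, B, C, D}, leaving only F.
Round 2, table 3: round 2 has {A, B, C, E, F} and table 3 has {A, B, C, F}, leaving only D.
Round 3, table 2: round 3 has {B, C, D, F} and table 2 has {A, B, C, F}, leaving only E.
Round 3, table 4: round 3 has {B, C, D, E, F} and table 4 has {B, C, D, E}, leaving only A.
Round 4, table 3: round 4 has {A, B, C, D, F} and table 3 has {A, B, C, D, F}, leaving only E.
Round 5, table 1: round 5 has {B, C, D, F} and table 1 has {A, B, C, D, F}, leaving only E.
Round 5 already has {B, C, D, E, F} and table 5 already has {B, C, D, F}, so round 5, table 5 must be A.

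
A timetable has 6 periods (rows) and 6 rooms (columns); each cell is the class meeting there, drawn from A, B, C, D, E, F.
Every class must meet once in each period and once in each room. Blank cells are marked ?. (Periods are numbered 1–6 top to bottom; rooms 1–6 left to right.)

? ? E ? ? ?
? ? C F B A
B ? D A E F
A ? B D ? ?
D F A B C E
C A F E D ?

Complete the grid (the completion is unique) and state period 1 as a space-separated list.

F B E C A D

Period 1, room 1: period 1 has {E} and room 1 has {A, B, C, D}, leaving only F.
Period 1, room 4: period 1 has {E, F} and room 4 has {A, B, D, E, F}, leaving only C.
Period 1, room 5: period 1 has {C, E, F} and room 5 has {B, C, D, E}, leaving only A.
Period 2, room 1: period 2 has {A, B, C, F} and room 1 has {A, B, C, D, F}, leaving only E.
Period 2, room 2: period 2 has {A, B, C, E, F} and room 2 has {A, F}, leaving only D.
Period 1, room 2: period 1 has {A, C, E, F} and room 2 has {A, D, F}, leaving only B.
Period 1, room 6: period 1 has {A, B, C, E, F} and room 6 has {A, E, F}, leaving only D.
So period 1 reads: F B E C A D.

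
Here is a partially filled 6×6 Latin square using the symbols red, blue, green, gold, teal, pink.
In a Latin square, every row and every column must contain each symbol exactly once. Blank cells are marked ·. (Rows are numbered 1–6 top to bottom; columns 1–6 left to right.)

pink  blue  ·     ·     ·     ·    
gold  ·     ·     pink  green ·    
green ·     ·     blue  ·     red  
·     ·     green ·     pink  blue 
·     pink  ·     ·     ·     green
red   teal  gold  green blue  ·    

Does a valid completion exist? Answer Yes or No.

No

Row 2, column 2: row 2 has {green, gold, pink} and column 2 has {blue, teal, pink}, so it must be red.
Row 2, column 6: row 2 has {red, green, gold, pink} and column 6 has {red, blue, green}, so it must be teal.
Row 1, column 6: row 1 has {blue, pink} and column 6 has {red, blue, green, teal}, so it must be gold.
Row 2, column 3: row 2 has {red, green, gold, teal, pink} and column 3 has {green, gold}, so it must be blue.
Row 3, column 2: row 3 has {red, blue, green} and column 2 has {red, blue, teal, pink}, so it must be gold.
Now row 4, column 2: row 4 together with column 2 already contain {red, blue, green, gold, teal, pink} — every symbol — so nothing can go there. The grid has no valid completion.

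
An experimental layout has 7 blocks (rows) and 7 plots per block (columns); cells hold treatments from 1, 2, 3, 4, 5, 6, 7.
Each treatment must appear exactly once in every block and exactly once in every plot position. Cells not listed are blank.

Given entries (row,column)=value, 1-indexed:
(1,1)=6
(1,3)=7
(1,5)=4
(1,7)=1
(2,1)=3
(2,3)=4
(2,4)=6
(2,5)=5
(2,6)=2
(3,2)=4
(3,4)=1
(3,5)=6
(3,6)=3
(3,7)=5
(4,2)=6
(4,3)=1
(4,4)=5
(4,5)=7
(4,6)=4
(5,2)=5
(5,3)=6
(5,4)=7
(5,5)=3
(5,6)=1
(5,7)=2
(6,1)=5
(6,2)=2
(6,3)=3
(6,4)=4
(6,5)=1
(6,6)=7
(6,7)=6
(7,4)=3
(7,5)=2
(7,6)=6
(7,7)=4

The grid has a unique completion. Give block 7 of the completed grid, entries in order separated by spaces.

1 7 5 3 2 6 4

Block 7, plot 3: block 7 has {2, 3, 4, 6} and plot 3 has {1, 3, 4, 6, 7}, leaving only 5.
Block 1, plot 2: block 1 has {1, 4, 6, 7} and plot 2 has {2, 4, 5, 6}, leaving only 3.
Block 1, plot 4: block 1 has {1, 3, 4, 6, 7} and plot 4 has {1, 3, 4, 5, 6, 7}, leaving only 2.
Block 1, plot 6: block 1 has {1, 2, 3, 4, 6, 7} and plot 6 has {1, 2, 3, 4, 6, 7}, leaving only 5.
Block 2, plot 7: block 2 has {2, 3, 4, 5, 6} and plot 7 has {1, 2, 4, 5, 6}, leaving only 7.
Block 2, plot 2: block 2 has {2, 3, 4, 5, 6, 7} and plot 2 has {2, 3, 4, 5, 6}, leaving only 1.
Block 7, plot 2: block 7 has {2, 3, 4, 5, 6} and plot 2 has {1, 2, 3, 4, 5, 6}, leaving only 7.
Block 7, plot 1: block 7 has {2, 3, 4, 5, 6, 7} and plot 1 has {3, 5, 6}, leaving only 1.
So block 7 reads: 1 7 5 3 2 6 4.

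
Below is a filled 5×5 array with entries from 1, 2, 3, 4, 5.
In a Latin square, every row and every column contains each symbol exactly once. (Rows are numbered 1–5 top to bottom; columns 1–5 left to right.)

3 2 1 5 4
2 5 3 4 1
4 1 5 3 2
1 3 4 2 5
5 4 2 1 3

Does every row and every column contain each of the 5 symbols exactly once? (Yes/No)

Yes

Each row is a permutation of the 5 symbols, and so is each column.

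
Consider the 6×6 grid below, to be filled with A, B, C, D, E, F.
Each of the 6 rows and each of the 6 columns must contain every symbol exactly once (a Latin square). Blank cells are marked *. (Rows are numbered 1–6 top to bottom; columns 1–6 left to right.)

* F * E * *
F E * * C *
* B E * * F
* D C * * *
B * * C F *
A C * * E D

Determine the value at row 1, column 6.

C

Row 4, column 1: row 4 has {C, D} and column 1 has {A, B, F}, leaving only E.
Row 5, column 2: row 5 has {B, C, F} and column 2 has {B, C, D, E, F}, leaving only A.
Row 5, column 3: row 5 has {A, B, C, F} and column 3 has {C, E}, leaving only D.
Row 5, column 6: row 5 has {A, B, C, D, F} and column 6 has {D, F}, leaving only E.
Row 1, column 6 is narrowed to {A, B, C}.
If it were A, then row 4, column 6 would be left with no valid symbol.
If it were B, then row 4, column 6 would be left with no valid symbol.
So row 1, column 6 must be C.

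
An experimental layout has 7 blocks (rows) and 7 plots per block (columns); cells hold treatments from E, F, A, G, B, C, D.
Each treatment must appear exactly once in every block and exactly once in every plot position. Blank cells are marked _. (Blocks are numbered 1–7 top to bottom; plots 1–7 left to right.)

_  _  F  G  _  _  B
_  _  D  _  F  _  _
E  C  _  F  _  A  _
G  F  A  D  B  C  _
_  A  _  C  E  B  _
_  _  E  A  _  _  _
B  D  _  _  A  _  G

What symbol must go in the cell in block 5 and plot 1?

D

Block 1, plot 2: block 1 has {F, G, B} and plot 2 has {F, A, C, D}, leaving only E.
Block 1, plot 6: block 1 has {E, F, G, B} and plot 6 has {A, B, C}, leaving only D.
Block 1, plot 5: block 1 has {E, F, G, B, D} and plot 5 has {E, F, A, B}, leaving only C.
Block 1, plot 1: block 1 has {E, F, G, B, C, D} and plot 1 has {E, G, B}, leaving only A.
Block 2, plot 1: block 2 has {F, D} and plot 1 has {E, A, G, B}, leaving only C.
Block 3, plot 7: block 3 has {E, F, A, C} and plot 7 has {G, B}, leaving only D.
Block 3, plot 5: block 3 has {E, F, A, C, D} and plot 5 has {E, F, A, B, C}, leaving only G.
Block 3, plot 3: block 3 has {E, F, A, G, C, D} and plot 3 has {E, F, A, D}, leaving only B.
Block 4, plot 7: block 4 has {F, A, G, B, C, D} and plot 7 has {G, B, D}, leaving only E.
Block 2, plot 7: block 2 has {F, C, D} and plot 7 has {E, G, B, D}, leaving only A.
Block 5, plot 3: block 5 has {E, A, B, C} and plot 3 has {E, F, A, B, D}, leaving only G.
Block 5, plot 7: block 5 has {E, A, G, B, C} and plot 7 has {E, A, G, B, D}, leaving only F.
Block 5 already has {E, F, A, G, B, C} and plot 1 already has {E, A, G, B, C}, so block 5, plot 1 must be D.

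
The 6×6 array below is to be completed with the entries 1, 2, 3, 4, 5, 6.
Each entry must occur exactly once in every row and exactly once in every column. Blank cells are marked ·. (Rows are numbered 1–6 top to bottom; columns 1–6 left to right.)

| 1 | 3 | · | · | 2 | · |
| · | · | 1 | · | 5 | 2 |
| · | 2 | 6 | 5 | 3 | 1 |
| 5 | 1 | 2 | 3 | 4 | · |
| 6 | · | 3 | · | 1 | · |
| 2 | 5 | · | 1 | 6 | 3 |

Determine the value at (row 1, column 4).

6

Row 3, column 1: row 3 has {1, 2, 3, 5, 6} and column 1 has {1, 2, 5, 6}, leaving only 4.
Row 2, column 1: row 2 has {1, 2, 5} and column 1 has {1, 2, 4, 5, 6}, leaving only 3.
Row 4, column 6: row 4 has {1, 2, 3, 4, 5} and column 6 has {1, 2, 3}, leaving only 6.
Row 5, column 2: row 5 has {1, 3, 6} and column 2 has {1, 2, 3, 5}, leaving only 4.
Row 2, column 2: row 2 has {1, 2, 3, 5} and column 2 has {1, 2, 3, 4, 5}, leaving only 6.
Row 2, column 4: row 2 has {1, 2, 3, 5, 6} and column 4 has {1, 3, 5}, leaving only 4.
Row 1 already has {1, 2, 3} and column 4 already has {1, 3, 4, 5}, so row 1, column 4 must be 6.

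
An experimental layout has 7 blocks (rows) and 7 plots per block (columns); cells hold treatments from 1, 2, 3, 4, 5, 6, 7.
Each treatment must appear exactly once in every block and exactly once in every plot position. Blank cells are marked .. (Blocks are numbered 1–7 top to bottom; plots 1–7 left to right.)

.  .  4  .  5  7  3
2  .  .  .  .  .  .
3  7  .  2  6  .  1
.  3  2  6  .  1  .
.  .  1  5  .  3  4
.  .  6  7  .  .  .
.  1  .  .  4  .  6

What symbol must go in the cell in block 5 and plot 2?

6

Block 1, plot 4: block 1 has {3, 4, 5, 7} and plot 4 has {2, 5, 6, 7}, leaving only 1.
Block 1, plot 1: block 1 has {1, 3, 4, 5, 7} and plot 1 has {2, 3}, leaving only 6.
Block 1, plot 2: block 1 has {1, 3, 4, 5, 6, 7} and plot 2 has {1, 3, 7}, leaving only 2.
Block 5 already has {1, 3, 4, 5} and plot 2 already has {1, 2, 3, 7}, so block 5, plot 2 must be 6.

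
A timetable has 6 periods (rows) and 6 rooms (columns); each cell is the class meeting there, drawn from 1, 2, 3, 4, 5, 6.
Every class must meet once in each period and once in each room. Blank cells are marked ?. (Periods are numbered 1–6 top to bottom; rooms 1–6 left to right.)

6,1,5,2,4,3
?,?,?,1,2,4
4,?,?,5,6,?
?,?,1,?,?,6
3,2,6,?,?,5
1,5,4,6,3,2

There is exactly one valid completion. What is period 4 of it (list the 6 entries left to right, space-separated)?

2 4 1 3 5 6

Period 4, room 5: period 4 has {1, 6} and room 5 has {2, 3, 4, 6}, leaving only 5.
Period 4, room 1: period 4 has {1, 5, 6} and room 1 has {1, 3, 4, 6}, leaving only 2.
Period 2, room 1: period 2 has {1, 2, 4} and room 1 has {1, 2, 3, 4, 6}, leaving only 5.
Period 2, room 3: period 2 has {1, 2, 4, 5} and room 3 has {1, 4, 5, 6}, leaving only 3.
Period 2, room 2: period 2 has {1, 2, 3, 4, 5} and room 2 has {1, 2, 5}, leaving only 6.
Period 3, room 2: period 3 has {4, 5, 6} and room 2 has {1, 2, 5, 6}, leaving only 3.
Period 4, room 2: period 4 has {1, 2, 5, 6} and room 2 has {1, 2, 3, 5, 6}, leaving only 4.
Period 4, room 4: period 4 has {1, 2, 4, 5, 6} and room 4 has {1, 2, 5, 6}, leaving only 3.
So period 4 reads: 2 4 1 3 5 6.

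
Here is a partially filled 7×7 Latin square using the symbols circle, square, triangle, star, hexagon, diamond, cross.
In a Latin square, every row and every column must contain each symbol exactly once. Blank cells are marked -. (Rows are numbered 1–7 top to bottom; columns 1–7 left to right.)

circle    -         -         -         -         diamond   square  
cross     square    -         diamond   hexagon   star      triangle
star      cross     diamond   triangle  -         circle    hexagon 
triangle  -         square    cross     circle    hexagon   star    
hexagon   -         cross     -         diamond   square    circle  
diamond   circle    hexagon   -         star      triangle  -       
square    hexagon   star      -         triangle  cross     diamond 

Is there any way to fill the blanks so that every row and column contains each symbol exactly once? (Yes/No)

Yes

No row or column among the givens repeats a symbol, and propagating forced cells runs into no contradiction.
One valid completion exists (for instance, circle star triangle hexagon cross diamond square / cross square circle diamond hexagon star triangle / star cross diamond triangle square circle hexagon / triangle diamond square cross circle hexagon star / hexagon triangle cross star diamond square circle / diamond circle hexagon square star triangle cross / square hexagon star circle triangle cross diamond).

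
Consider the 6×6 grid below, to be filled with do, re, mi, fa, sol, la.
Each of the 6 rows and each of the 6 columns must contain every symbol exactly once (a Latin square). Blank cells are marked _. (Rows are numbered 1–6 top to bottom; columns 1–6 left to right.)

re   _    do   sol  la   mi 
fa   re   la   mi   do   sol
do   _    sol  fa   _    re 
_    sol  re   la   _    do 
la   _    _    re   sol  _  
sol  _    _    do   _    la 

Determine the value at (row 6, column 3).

fa

Row 1, column 2: row 1 has {do, re, mi, sol, la} and column 2 has {re, sol}, leaving only fa.
Row 3, column 5: row 3 has {do, re, fa, sol} and column 5 has {do, sol, la}, leaving only mi.
Row 3, column 2: row 3 has {do, re, mi, fa, sol} and column 2 has {re, fa, sol}, leaving only la.
Row 4, column 1: row 4 has {do, re, sol, la} and column 1 has {do, re, fa, sol, la}, leaving only mi.
Row 4, column 5: row 4 has {do, re, mi, sol, la} and column 5 has {do, mi, sol, la}, leaving only fa.
Row 5, column 6: row 5 has {re, sol, la} and column 6 has {do, re, mi, sol, la}, leaving only fa.
Row 5, column 3: row 5 has {re, fa, sol, la} and column 3 has {do, re, sol, la}, leaving only mi.
Row 6 already has {do, sol, la} and column 3 already has {do, re, mi, sol, la}, so row 6, column 3 must be fa.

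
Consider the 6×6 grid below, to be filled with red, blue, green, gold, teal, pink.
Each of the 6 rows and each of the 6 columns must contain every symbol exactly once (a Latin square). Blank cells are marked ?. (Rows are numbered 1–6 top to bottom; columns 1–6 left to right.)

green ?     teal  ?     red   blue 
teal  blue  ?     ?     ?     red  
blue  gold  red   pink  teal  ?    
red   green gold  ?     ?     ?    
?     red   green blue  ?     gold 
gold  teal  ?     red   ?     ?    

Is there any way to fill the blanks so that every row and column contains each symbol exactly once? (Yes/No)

Row 1, column 2: row 1 has {red, blue, green, teal} and column 2 has {red, blue, green, gold, teal}, so it must be pink.
Row 1, column 4: row 1 has {red, blue, green, teal, pink} and column 4 has {red, blue, pink}, so it must be gold.
Row 2, column 3: row 2 has {red, blue, teal} and column 3 has {red, green, gold, teal}, so it must be pink.
Row 2, column 4: row 2 has {red, blue, teal, pink} and column 4 has {red, blue, gold, pink}, so it must be green.
Row 2, column 5: row 2 has {red, blue, green, teal, pink} and column 5 has {red, teal}, so it must be gold.
Row 3, column 6: row 3 has {red, blue, gold, teal, pink} and column 6 has {red, blue, gold}, so it must be green.
Row 4, column 4: row 4 has {red, green, gold} and column 4 has {red, blue, green, gold, pink}, so it must be teal.
Row 4, column 6: row 4 has {red, green, gold, teal} and column 6 has {red, blue, green, gold}, so it must be pink.
Now row 6, column 6: row 6 together with column 6 already contain {red, blue, green, gold, teal, pink} — every symbol — so nothing can go there. The grid has no valid completion.

No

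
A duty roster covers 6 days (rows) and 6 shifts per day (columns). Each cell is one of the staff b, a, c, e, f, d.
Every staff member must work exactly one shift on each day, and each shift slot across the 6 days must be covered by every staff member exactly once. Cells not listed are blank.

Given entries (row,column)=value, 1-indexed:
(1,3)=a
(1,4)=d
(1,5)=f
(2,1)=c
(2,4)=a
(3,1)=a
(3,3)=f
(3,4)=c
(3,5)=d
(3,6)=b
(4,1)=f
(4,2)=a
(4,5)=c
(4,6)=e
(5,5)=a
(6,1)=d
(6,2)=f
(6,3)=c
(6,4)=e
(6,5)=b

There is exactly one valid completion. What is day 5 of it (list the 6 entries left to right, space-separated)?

Day 1, shift 6: day 1 has {a, f, d} and shift 6 has {b, e}, leaving only c.
Day 2, shift 5: day 2 has {a, c} and shift 5 has {b, a, c, f, d}, leaving only e.
Day 3, shift 2: day 3 has {b, a, c, f, d} and shift 2 has {a, f}, leaving only e.
Day 1, shift 2: day 1 has {a, c, f, d} and shift 2 has {a, e, f}, leaving only b.
Day 1, shift 1: day 1 has {b, a, c, f, d} and shift 1 has {a, c, f, d}, leaving only e.
Day 5, shift 1: day 5 has {a} and shift 1 has {a, c, e, f, d}, leaving only b.
Day 5, shift 4: day 5 has {b, a} and shift 4 has {a, c, e, d}, leaving only f.
Day 5, shift 6: day 5 has {b, a, f} and shift 6 has {b, c, e}, leaving only d.
Day 5, shift 2: day 5 has {b, a, f, d} and shift 2 has {b, a, e, f}, leaving only c.
Day 5, shift 3: day 5 has {b, a, c, f, d} and shift 3 has {a, c, f}, leaving only e.
So day 5 reads: b c e f a d.

b c e f a d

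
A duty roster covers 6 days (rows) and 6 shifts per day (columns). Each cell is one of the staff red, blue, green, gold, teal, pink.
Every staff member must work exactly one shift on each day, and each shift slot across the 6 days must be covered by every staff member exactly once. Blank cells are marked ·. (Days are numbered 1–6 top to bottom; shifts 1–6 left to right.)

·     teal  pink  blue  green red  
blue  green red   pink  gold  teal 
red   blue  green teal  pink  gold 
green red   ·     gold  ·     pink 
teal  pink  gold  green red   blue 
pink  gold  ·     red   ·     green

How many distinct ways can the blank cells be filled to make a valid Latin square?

2

Day 1, shift 1: eliminating its day and shift leaves {gold}.
Day 4, shift 3: eliminating its day and shift leaves {blue, teal}.
Day 4, shift 5: eliminating its day and shift leaves {blue, teal}.
Day 6, shift 3: eliminating its day and shift leaves {blue, teal}.
Day 6, shift 5: eliminating its day and shift leaves {blue, teal}.
Enumerating the assignments across these blanks that avoid any day or shift repeat gives 2 completions.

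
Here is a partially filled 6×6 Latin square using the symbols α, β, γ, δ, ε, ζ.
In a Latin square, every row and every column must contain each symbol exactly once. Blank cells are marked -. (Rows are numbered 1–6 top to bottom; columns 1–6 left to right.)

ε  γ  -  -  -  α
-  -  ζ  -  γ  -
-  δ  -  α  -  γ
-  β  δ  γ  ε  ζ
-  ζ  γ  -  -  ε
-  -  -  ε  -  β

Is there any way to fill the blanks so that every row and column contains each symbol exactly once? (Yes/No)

Row 1, column 3: row 1 has {α, γ, ε} and column 3 has {γ, δ, ζ}, so it must be β.
Row 2, column 6: row 2 has {γ, ζ} and column 6 has {α, β, γ, ε, ζ}, so it must be δ.
Row 2, column 4: row 2 has {γ, δ, ζ} and column 4 has {α, γ, ε}, so it must be β.
Row 2, column 1: row 2 has {β, γ, δ, ζ} and column 1 has {ε}, so it must be α.
Now row 4, column 1: row 4 together with column 1 already contain {α, β, γ, δ, ε, ζ} — every symbol — so nothing can go there. The grid has no valid completion.

No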